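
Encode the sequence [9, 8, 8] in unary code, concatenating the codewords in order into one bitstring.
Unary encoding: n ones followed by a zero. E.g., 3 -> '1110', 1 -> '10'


Encode each number as n ones followed by a terminating 0:
  9 -> 1111111110 (10 bits)
  8 -> 111111110 (9 bits)
  8 -> 111111110 (9 bits)
Total length = 10 + 9 + 9 = 28 bits.

Unary([9, 8, 8]) = 1111111110111111110111111110 (28 bits)


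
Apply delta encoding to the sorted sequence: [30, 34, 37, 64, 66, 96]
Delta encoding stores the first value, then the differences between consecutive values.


First value: 30
Deltas:
  34 - 30 = 4
  37 - 34 = 3
  64 - 37 = 27
  66 - 64 = 2
  96 - 66 = 30


Delta encoded: [30, 4, 3, 27, 2, 30]


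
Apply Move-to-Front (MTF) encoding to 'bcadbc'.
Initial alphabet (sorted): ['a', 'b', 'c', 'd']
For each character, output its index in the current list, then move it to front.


MTF encoding:
'b': index 1 in ['a', 'b', 'c', 'd'] -> ['b', 'a', 'c', 'd']
'c': index 2 in ['b', 'a', 'c', 'd'] -> ['c', 'b', 'a', 'd']
'a': index 2 in ['c', 'b', 'a', 'd'] -> ['a', 'c', 'b', 'd']
'd': index 3 in ['a', 'c', 'b', 'd'] -> ['d', 'a', 'c', 'b']
'b': index 3 in ['d', 'a', 'c', 'b'] -> ['b', 'd', 'a', 'c']
'c': index 3 in ['b', 'd', 'a', 'c'] -> ['c', 'b', 'd', 'a']


Output: [1, 2, 2, 3, 3, 3]


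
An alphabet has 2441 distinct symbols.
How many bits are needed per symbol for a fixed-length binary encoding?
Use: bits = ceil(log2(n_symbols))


log2(2441) = 11.2533
Bracket: 2^11 = 2048 < 2441 <= 2^12 = 4096
So ceil(log2(2441)) = 12

bits = ceil(log2(2441)) = ceil(11.2533) = 12 bits


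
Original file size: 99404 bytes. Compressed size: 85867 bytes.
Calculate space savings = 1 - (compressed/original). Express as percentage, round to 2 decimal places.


ratio = compressed/original = 85867/99404 = 0.863818
savings = 1 - ratio = 1 - 0.863818 = 0.136182
as a percentage: 0.136182 * 100 = 13.62%

Space savings = 1 - 85867/99404 = 13.62%


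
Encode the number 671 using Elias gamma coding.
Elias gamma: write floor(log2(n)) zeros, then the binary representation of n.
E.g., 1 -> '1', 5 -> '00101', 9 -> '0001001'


num_bits = floor(log2(671)) + 1 = 10
leading_zeros = num_bits - 1 = 9
binary(671) = 1010011111

Elias gamma(671) = '000000000' + '1010011111' = 0000000001010011111 (19 bits)


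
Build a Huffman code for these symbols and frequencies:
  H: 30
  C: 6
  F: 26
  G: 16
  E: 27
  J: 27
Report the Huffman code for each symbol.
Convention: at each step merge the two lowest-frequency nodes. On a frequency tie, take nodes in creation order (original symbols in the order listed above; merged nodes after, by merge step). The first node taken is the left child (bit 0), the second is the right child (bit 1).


Huffman tree construction:
Step 1: Merge C(6) + G(16) = 22
Step 2: Merge (C+G)(22) + F(26) = 48
Step 3: Merge E(27) + J(27) = 54
Step 4: Merge H(30) + ((C+G)+F)(48) = 78
Step 5: Merge (E+J)(54) + (H+((C+G)+F))(78) = 132
Read each symbol's code off the tree from the root (left child = 0, right child = 1).

Codes:
  H: 10 (length 2)
  C: 1100 (length 4)
  F: 111 (length 3)
  G: 1101 (length 4)
  E: 00 (length 2)
  J: 01 (length 2)
Average code length: 334/132 = 2.5303 bits/symbol


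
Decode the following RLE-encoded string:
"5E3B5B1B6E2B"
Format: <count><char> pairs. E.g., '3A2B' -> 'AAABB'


Expanding each <count><char> pair:
  5E -> 'EEEEE'
  3B -> 'BBB'
  5B -> 'BBBBB'
  1B -> 'B'
  6E -> 'EEEEEE'
  2B -> 'BB'

Decoded = EEEEEBBBBBBBBBEEEEEEBB


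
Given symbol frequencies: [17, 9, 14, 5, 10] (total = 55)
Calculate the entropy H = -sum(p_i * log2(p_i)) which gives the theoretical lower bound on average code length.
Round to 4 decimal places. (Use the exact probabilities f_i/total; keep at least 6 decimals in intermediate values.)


Per-symbol terms -p_i * log2(p_i) with p_i = f_i/55:
  p = 17/55 = 0.309091: log2(p) = -1.693897, -p*log2(p) = 0.523568
  p = 9/55 = 0.163636: log2(p) = -2.611435, -p*log2(p) = 0.427326
  p = 14/55 = 0.254545: log2(p) = -1.974005, -p*log2(p) = 0.502474
  p = 5/55 = 0.090909: log2(p) = -3.459432, -p*log2(p) = 0.314494
  p = 10/55 = 0.181818: log2(p) = -2.459432, -p*log2(p) = 0.447169
H = 0.523568 + 0.427326 + 0.502474 + 0.314494 + 0.447169 = 2.215031

H = 2.215 bits/symbol


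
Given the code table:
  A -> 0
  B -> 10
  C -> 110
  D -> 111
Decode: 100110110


Decoding:
10 -> B
0 -> A
110 -> C
110 -> C


Result: BACC


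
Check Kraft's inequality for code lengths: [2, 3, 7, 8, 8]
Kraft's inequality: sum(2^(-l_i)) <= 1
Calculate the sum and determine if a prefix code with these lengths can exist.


Sum = 2^(-2) + 2^(-3) + 2^(-7) + 2^(-8) + 2^(-8)
    = 0.25 + 0.125 + 0.0078125 + 0.00390625 + 0.00390625
    = 100/256 = 0.390625
Since 0.390625 <= 1, Kraft's inequality IS satisfied.
A prefix code with these lengths CAN exist.

Kraft sum = 0.390625. Satisfied.


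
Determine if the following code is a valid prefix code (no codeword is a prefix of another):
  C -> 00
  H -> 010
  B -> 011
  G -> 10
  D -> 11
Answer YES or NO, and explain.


Checking each pair (does one codeword prefix another?):
  C='00' vs H='010': no prefix
  C='00' vs B='011': no prefix
  C='00' vs G='10': no prefix
  C='00' vs D='11': no prefix
  H='010' vs C='00': no prefix
  H='010' vs B='011': no prefix
  H='010' vs G='10': no prefix
  H='010' vs D='11': no prefix
  B='011' vs C='00': no prefix
  B='011' vs H='010': no prefix
  B='011' vs G='10': no prefix
  B='011' vs D='11': no prefix
  G='10' vs C='00': no prefix
  G='10' vs H='010': no prefix
  G='10' vs B='011': no prefix
  G='10' vs D='11': no prefix
  D='11' vs C='00': no prefix
  D='11' vs H='010': no prefix
  D='11' vs B='011': no prefix
  D='11' vs G='10': no prefix
No violation found over all pairs.

YES -- this is a valid prefix code. No codeword is a prefix of any other codeword.


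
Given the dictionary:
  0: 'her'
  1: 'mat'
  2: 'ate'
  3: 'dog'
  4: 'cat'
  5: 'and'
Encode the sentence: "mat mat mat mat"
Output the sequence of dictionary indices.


Look up each word in the dictionary:
  'mat' -> 1
  'mat' -> 1
  'mat' -> 1
  'mat' -> 1

Encoded: [1, 1, 1, 1]


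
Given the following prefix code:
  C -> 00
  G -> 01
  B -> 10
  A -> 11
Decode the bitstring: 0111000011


Decoding step by step:
Bits 01 -> G
Bits 11 -> A
Bits 00 -> C
Bits 00 -> C
Bits 11 -> A


Decoded message: GACCA


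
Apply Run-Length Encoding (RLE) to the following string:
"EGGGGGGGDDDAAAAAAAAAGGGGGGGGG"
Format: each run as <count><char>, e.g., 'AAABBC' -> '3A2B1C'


Scanning runs left to right:
  i=0: run of 'E' x 1 -> '1E'
  i=1: run of 'G' x 7 -> '7G'
  i=8: run of 'D' x 3 -> '3D'
  i=11: run of 'A' x 9 -> '9A'
  i=20: run of 'G' x 9 -> '9G'

RLE = 1E7G3D9A9G


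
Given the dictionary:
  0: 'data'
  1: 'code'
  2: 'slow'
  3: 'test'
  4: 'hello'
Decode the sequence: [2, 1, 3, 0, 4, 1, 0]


Look up each index in the dictionary:
  2 -> 'slow'
  1 -> 'code'
  3 -> 'test'
  0 -> 'data'
  4 -> 'hello'
  1 -> 'code'
  0 -> 'data'

Decoded: "slow code test data hello code data"


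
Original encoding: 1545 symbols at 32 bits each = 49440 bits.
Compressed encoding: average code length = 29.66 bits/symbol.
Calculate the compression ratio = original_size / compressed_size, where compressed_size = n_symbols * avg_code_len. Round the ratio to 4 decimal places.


original_size = n_symbols * orig_bits = 1545 * 32 = 49440 bits
compressed_size = n_symbols * avg_code_len = 1545 * 29.66 = 45824.7 bits
ratio = original_size / compressed_size = 49440 / 45824.7 = 1.0789

Compression ratio = 1.0789


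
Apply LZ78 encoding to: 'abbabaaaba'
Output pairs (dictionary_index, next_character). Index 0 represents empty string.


LZ78 encoding steps:
Dictionary: {0: ''}
Step 1: w='' (idx 0), next='a' -> output (0, 'a'), add 'a' as idx 1
Step 2: w='' (idx 0), next='b' -> output (0, 'b'), add 'b' as idx 2
Step 3: w='b' (idx 2), next='a' -> output (2, 'a'), add 'ba' as idx 3
Step 4: w='ba' (idx 3), next='a' -> output (3, 'a'), add 'baa' as idx 4
Step 5: w='a' (idx 1), next='b' -> output (1, 'b'), add 'ab' as idx 5
Step 6: w='a' (idx 1), end of input -> output (1, '')


Encoded: [(0, 'a'), (0, 'b'), (2, 'a'), (3, 'a'), (1, 'b'), (1, '')]


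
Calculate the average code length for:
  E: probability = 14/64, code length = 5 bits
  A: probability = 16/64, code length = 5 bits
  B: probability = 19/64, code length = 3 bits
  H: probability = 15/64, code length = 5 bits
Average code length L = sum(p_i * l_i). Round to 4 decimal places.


Weighted contributions p_i * l_i:
  E: (14/64) * 5 = 70/64
  A: (16/64) * 5 = 80/64
  B: (19/64) * 3 = 57/64
  H: (15/64) * 5 = 75/64
Sum = (70 + 80 + 57 + 75)/64 = 282/64

L = 282/64 = 4.4063 bits/symbol


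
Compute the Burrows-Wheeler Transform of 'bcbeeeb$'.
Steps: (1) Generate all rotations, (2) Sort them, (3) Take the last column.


Rotations (sorted):
  0: $bcbeeeb -> last char: b
  1: b$bcbeee -> last char: e
  2: bcbeeeb$ -> last char: $
  3: beeeb$bc -> last char: c
  4: cbeeeb$b -> last char: b
  5: eb$bcbee -> last char: e
  6: eeb$bcbe -> last char: e
  7: eeeb$bcb -> last char: b


BWT = be$cbeeb


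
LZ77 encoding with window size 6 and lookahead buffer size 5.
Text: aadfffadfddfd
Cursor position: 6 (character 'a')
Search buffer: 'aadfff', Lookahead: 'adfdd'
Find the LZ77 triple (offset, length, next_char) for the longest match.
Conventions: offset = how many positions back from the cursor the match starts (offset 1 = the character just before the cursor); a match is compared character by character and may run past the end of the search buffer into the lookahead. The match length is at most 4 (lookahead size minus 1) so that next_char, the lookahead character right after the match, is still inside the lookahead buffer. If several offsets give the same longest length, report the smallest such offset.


Try each offset into the search buffer:
  offset=1 (pos 5, char 'f'): match length 0
  offset=2 (pos 4, char 'f'): match length 0
  offset=3 (pos 3, char 'f'): match length 0
  offset=4 (pos 2, char 'd'): match length 0
  offset=5 (pos 1, char 'a'): match length 3
  offset=6 (pos 0, char 'a'): match length 1
Longest match has length 3 at offset 5.
next_char = character at position 6 + 3 = 9 -> 'd'

Best match: offset=5, length=3 (matching 'adf' starting at position 1)
LZ77 triple: (5, 3, 'd')


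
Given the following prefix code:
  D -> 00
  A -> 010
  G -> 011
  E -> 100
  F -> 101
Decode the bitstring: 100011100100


Decoding step by step:
Bits 100 -> E
Bits 011 -> G
Bits 100 -> E
Bits 100 -> E


Decoded message: EGEE


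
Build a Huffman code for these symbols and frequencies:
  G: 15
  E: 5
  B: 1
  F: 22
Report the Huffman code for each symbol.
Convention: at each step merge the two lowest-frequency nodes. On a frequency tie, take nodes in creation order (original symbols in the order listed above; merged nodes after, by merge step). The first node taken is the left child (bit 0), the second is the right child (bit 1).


Huffman tree construction:
Step 1: Merge B(1) + E(5) = 6
Step 2: Merge (B+E)(6) + G(15) = 21
Step 3: Merge ((B+E)+G)(21) + F(22) = 43
Read each symbol's code off the tree from the root (left child = 0, right child = 1).

Codes:
  G: 01 (length 2)
  E: 001 (length 3)
  B: 000 (length 3)
  F: 1 (length 1)
Average code length: 70/43 = 1.6279 bits/symbol


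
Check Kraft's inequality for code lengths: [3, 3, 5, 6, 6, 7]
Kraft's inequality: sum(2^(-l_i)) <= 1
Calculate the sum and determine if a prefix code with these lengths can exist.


Sum = 2^(-3) + 2^(-3) + 2^(-5) + 2^(-6) + 2^(-6) + 2^(-7)
    = 0.125 + 0.125 + 0.03125 + 0.015625 + 0.015625 + 0.0078125
    = 41/128 = 0.3203125
Since 0.3203125 <= 1, Kraft's inequality IS satisfied.
A prefix code with these lengths CAN exist.

Kraft sum = 0.3203125. Satisfied.


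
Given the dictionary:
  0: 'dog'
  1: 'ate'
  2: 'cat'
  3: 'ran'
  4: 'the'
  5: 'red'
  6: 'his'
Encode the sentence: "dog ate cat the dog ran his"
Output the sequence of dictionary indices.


Look up each word in the dictionary:
  'dog' -> 0
  'ate' -> 1
  'cat' -> 2
  'the' -> 4
  'dog' -> 0
  'ran' -> 3
  'his' -> 6

Encoded: [0, 1, 2, 4, 0, 3, 6]


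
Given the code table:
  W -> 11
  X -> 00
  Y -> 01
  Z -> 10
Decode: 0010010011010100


Decoding:
00 -> X
10 -> Z
01 -> Y
00 -> X
11 -> W
01 -> Y
01 -> Y
00 -> X


Result: XZYXWYYX


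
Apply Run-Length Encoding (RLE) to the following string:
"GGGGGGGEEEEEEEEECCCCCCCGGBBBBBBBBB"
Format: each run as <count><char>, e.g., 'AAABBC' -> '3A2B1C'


Scanning runs left to right:
  i=0: run of 'G' x 7 -> '7G'
  i=7: run of 'E' x 9 -> '9E'
  i=16: run of 'C' x 7 -> '7C'
  i=23: run of 'G' x 2 -> '2G'
  i=25: run of 'B' x 9 -> '9B'

RLE = 7G9E7C2G9B


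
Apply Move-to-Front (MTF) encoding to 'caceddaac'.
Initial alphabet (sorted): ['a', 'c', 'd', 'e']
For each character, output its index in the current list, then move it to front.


MTF encoding:
'c': index 1 in ['a', 'c', 'd', 'e'] -> ['c', 'a', 'd', 'e']
'a': index 1 in ['c', 'a', 'd', 'e'] -> ['a', 'c', 'd', 'e']
'c': index 1 in ['a', 'c', 'd', 'e'] -> ['c', 'a', 'd', 'e']
'e': index 3 in ['c', 'a', 'd', 'e'] -> ['e', 'c', 'a', 'd']
'd': index 3 in ['e', 'c', 'a', 'd'] -> ['d', 'e', 'c', 'a']
'd': index 0 in ['d', 'e', 'c', 'a'] -> ['d', 'e', 'c', 'a']
'a': index 3 in ['d', 'e', 'c', 'a'] -> ['a', 'd', 'e', 'c']
'a': index 0 in ['a', 'd', 'e', 'c'] -> ['a', 'd', 'e', 'c']
'c': index 3 in ['a', 'd', 'e', 'c'] -> ['c', 'a', 'd', 'e']


Output: [1, 1, 1, 3, 3, 0, 3, 0, 3]


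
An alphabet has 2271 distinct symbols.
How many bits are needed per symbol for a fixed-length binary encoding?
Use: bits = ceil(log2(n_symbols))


log2(2271) = 11.1491
Bracket: 2^11 = 2048 < 2271 <= 2^12 = 4096
So ceil(log2(2271)) = 12

bits = ceil(log2(2271)) = ceil(11.1491) = 12 bits


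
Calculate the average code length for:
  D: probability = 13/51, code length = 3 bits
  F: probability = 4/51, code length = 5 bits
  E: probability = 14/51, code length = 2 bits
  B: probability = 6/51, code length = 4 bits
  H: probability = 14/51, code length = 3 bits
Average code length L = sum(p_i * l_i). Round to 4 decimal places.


Weighted contributions p_i * l_i:
  D: (13/51) * 3 = 39/51
  F: (4/51) * 5 = 20/51
  E: (14/51) * 2 = 28/51
  B: (6/51) * 4 = 24/51
  H: (14/51) * 3 = 42/51
Sum = (39 + 20 + 28 + 24 + 42)/51 = 153/51

L = 153/51 = 3.0000 bits/symbol


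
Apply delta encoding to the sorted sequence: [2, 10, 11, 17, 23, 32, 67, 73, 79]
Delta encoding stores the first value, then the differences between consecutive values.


First value: 2
Deltas:
  10 - 2 = 8
  11 - 10 = 1
  17 - 11 = 6
  23 - 17 = 6
  32 - 23 = 9
  67 - 32 = 35
  73 - 67 = 6
  79 - 73 = 6


Delta encoded: [2, 8, 1, 6, 6, 9, 35, 6, 6]


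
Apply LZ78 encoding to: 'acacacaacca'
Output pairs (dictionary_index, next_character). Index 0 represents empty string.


LZ78 encoding steps:
Dictionary: {0: ''}
Step 1: w='' (idx 0), next='a' -> output (0, 'a'), add 'a' as idx 1
Step 2: w='' (idx 0), next='c' -> output (0, 'c'), add 'c' as idx 2
Step 3: w='a' (idx 1), next='c' -> output (1, 'c'), add 'ac' as idx 3
Step 4: w='ac' (idx 3), next='a' -> output (3, 'a'), add 'aca' as idx 4
Step 5: w='ac' (idx 3), next='c' -> output (3, 'c'), add 'acc' as idx 5
Step 6: w='a' (idx 1), end of input -> output (1, '')


Encoded: [(0, 'a'), (0, 'c'), (1, 'c'), (3, 'a'), (3, 'c'), (1, '')]


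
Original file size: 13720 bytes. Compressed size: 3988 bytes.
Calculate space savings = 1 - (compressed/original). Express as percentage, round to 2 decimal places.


ratio = compressed/original = 3988/13720 = 0.290671
savings = 1 - ratio = 1 - 0.290671 = 0.709329
as a percentage: 0.709329 * 100 = 70.93%

Space savings = 1 - 3988/13720 = 70.93%


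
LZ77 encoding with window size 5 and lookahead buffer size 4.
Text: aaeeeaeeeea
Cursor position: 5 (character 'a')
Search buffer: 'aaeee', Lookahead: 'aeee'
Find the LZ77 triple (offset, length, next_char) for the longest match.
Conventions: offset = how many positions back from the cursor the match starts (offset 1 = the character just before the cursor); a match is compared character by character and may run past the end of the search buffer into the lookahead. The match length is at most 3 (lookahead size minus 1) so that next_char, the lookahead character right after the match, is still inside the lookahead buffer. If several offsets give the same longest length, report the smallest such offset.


Try each offset into the search buffer:
  offset=1 (pos 4, char 'e'): match length 0
  offset=2 (pos 3, char 'e'): match length 0
  offset=3 (pos 2, char 'e'): match length 0
  offset=4 (pos 1, char 'a'): match length 3
  offset=5 (pos 0, char 'a'): match length 1
Longest match has length 3 at offset 4.
next_char = character at position 5 + 3 = 8 -> 'e'

Best match: offset=4, length=3 (matching 'aee' starting at position 1)
LZ77 triple: (4, 3, 'e')


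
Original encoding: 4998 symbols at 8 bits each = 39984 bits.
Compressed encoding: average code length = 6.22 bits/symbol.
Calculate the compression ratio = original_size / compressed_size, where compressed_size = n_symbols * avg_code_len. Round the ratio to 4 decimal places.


original_size = n_symbols * orig_bits = 4998 * 8 = 39984 bits
compressed_size = n_symbols * avg_code_len = 4998 * 6.22 = 31087.56 bits
ratio = original_size / compressed_size = 39984 / 31087.56 = 1.2862

Compression ratio = 1.2862


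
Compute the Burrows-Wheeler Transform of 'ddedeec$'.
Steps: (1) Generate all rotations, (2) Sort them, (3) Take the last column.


Rotations (sorted):
  0: $ddedeec -> last char: c
  1: c$ddedee -> last char: e
  2: ddedeec$ -> last char: $
  3: dedeec$d -> last char: d
  4: deec$dde -> last char: e
  5: ec$ddede -> last char: e
  6: edeec$dd -> last char: d
  7: eec$dded -> last char: d


BWT = ce$deedd


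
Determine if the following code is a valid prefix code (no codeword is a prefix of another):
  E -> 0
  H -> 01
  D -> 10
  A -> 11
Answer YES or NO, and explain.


Checking each pair (does one codeword prefix another?):
  E='0' vs H='01': prefix -- VIOLATION

NO -- this is NOT a valid prefix code. E (0) is a prefix of H (01).


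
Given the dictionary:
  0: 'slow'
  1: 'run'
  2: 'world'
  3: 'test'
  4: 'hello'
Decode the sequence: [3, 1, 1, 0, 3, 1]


Look up each index in the dictionary:
  3 -> 'test'
  1 -> 'run'
  1 -> 'run'
  0 -> 'slow'
  3 -> 'test'
  1 -> 'run'

Decoded: "test run run slow test run"


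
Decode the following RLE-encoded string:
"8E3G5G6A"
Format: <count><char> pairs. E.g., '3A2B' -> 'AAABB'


Expanding each <count><char> pair:
  8E -> 'EEEEEEEE'
  3G -> 'GGG'
  5G -> 'GGGGG'
  6A -> 'AAAAAA'

Decoded = EEEEEEEEGGGGGGGGAAAAAA


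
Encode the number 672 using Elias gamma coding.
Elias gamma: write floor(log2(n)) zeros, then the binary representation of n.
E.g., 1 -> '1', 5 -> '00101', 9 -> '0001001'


num_bits = floor(log2(672)) + 1 = 10
leading_zeros = num_bits - 1 = 9
binary(672) = 1010100000

Elias gamma(672) = '000000000' + '1010100000' = 0000000001010100000 (19 bits)


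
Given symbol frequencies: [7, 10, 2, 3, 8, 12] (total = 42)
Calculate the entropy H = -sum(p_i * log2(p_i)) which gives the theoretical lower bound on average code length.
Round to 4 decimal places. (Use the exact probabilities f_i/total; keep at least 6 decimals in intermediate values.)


Per-symbol terms -p_i * log2(p_i) with p_i = f_i/42:
  p = 7/42 = 0.166667: log2(p) = -2.584963, -p*log2(p) = 0.430827
  p = 10/42 = 0.238095: log2(p) = -2.070389, -p*log2(p) = 0.492950
  p = 2/42 = 0.047619: log2(p) = -4.392317, -p*log2(p) = 0.209158
  p = 3/42 = 0.071429: log2(p) = -3.807355, -p*log2(p) = 0.271954
  p = 8/42 = 0.190476: log2(p) = -2.392317, -p*log2(p) = 0.455680
  p = 12/42 = 0.285714: log2(p) = -1.807355, -p*log2(p) = 0.516387
H = 0.430827 + 0.492950 + 0.209158 + 0.271954 + 0.455680 + 0.516387 = 2.376956

H = 2.377 bits/symbol


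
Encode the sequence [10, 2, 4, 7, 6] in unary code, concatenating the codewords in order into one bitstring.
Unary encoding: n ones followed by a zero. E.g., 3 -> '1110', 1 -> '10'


Encode each number as n ones followed by a terminating 0:
  10 -> 11111111110 (11 bits)
  2 -> 110 (3 bits)
  4 -> 11110 (5 bits)
  7 -> 11111110 (8 bits)
  6 -> 1111110 (7 bits)
Total length = 11 + 3 + 5 + 8 + 7 = 34 bits.

Unary([10, 2, 4, 7, 6]) = 1111111111011011110111111101111110 (34 bits)


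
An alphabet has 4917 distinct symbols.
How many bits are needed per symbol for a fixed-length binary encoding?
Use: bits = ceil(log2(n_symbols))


log2(4917) = 12.2636
Bracket: 2^12 = 4096 < 4917 <= 2^13 = 8192
So ceil(log2(4917)) = 13

bits = ceil(log2(4917)) = ceil(12.2636) = 13 bits


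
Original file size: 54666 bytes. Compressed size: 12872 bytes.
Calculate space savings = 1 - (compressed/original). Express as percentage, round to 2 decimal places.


ratio = compressed/original = 12872/54666 = 0.235466
savings = 1 - ratio = 1 - 0.235466 = 0.764534
as a percentage: 0.764534 * 100 = 76.45%

Space savings = 1 - 12872/54666 = 76.45%


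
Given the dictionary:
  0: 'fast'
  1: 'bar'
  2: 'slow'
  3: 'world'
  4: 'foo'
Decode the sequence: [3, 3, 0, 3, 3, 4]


Look up each index in the dictionary:
  3 -> 'world'
  3 -> 'world'
  0 -> 'fast'
  3 -> 'world'
  3 -> 'world'
  4 -> 'foo'

Decoded: "world world fast world world foo"


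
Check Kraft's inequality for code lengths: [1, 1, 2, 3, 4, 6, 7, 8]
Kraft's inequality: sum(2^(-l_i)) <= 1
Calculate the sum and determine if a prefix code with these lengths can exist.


Sum = 2^(-1) + 2^(-1) + 2^(-2) + 2^(-3) + 2^(-4) + 2^(-6) + 2^(-7) + 2^(-8)
    = 0.5 + 0.5 + 0.25 + 0.125 + 0.0625 + 0.015625 + 0.0078125 + 0.00390625
    = 375/256 = 1.46484375
Since 1.46484375 > 1, Kraft's inequality is NOT satisfied.
A prefix code with these lengths CANNOT exist.

Kraft sum = 1.46484375. Not satisfied.


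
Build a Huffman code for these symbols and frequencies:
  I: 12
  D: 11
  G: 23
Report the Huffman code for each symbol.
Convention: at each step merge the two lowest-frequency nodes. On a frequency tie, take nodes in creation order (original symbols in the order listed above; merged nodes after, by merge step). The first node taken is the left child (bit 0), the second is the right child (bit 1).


Huffman tree construction:
Step 1: Merge D(11) + I(12) = 23
Step 2: Merge G(23) + (D+I)(23) = 46
Read each symbol's code off the tree from the root (left child = 0, right child = 1).

Codes:
  I: 11 (length 2)
  D: 10 (length 2)
  G: 0 (length 1)
Average code length: 69/46 = 1.5000 bits/symbol


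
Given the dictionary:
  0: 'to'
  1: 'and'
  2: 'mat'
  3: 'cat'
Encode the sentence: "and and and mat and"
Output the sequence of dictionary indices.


Look up each word in the dictionary:
  'and' -> 1
  'and' -> 1
  'and' -> 1
  'mat' -> 2
  'and' -> 1

Encoded: [1, 1, 1, 2, 1]


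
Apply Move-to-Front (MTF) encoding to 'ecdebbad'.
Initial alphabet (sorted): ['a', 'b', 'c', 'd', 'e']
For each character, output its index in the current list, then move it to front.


MTF encoding:
'e': index 4 in ['a', 'b', 'c', 'd', 'e'] -> ['e', 'a', 'b', 'c', 'd']
'c': index 3 in ['e', 'a', 'b', 'c', 'd'] -> ['c', 'e', 'a', 'b', 'd']
'd': index 4 in ['c', 'e', 'a', 'b', 'd'] -> ['d', 'c', 'e', 'a', 'b']
'e': index 2 in ['d', 'c', 'e', 'a', 'b'] -> ['e', 'd', 'c', 'a', 'b']
'b': index 4 in ['e', 'd', 'c', 'a', 'b'] -> ['b', 'e', 'd', 'c', 'a']
'b': index 0 in ['b', 'e', 'd', 'c', 'a'] -> ['b', 'e', 'd', 'c', 'a']
'a': index 4 in ['b', 'e', 'd', 'c', 'a'] -> ['a', 'b', 'e', 'd', 'c']
'd': index 3 in ['a', 'b', 'e', 'd', 'c'] -> ['d', 'a', 'b', 'e', 'c']


Output: [4, 3, 4, 2, 4, 0, 4, 3]


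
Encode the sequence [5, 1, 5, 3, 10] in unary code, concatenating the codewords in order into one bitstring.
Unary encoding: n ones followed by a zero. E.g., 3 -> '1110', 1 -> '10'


Encode each number as n ones followed by a terminating 0:
  5 -> 111110 (6 bits)
  1 -> 10 (2 bits)
  5 -> 111110 (6 bits)
  3 -> 1110 (4 bits)
  10 -> 11111111110 (11 bits)
Total length = 6 + 2 + 6 + 4 + 11 = 29 bits.

Unary([5, 1, 5, 3, 10]) = 11111010111110111011111111110 (29 bits)


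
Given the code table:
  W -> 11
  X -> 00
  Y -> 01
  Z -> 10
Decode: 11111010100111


Decoding:
11 -> W
11 -> W
10 -> Z
10 -> Z
10 -> Z
01 -> Y
11 -> W


Result: WWZZZYW


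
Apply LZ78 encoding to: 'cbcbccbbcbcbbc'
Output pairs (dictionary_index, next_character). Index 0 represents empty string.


LZ78 encoding steps:
Dictionary: {0: ''}
Step 1: w='' (idx 0), next='c' -> output (0, 'c'), add 'c' as idx 1
Step 2: w='' (idx 0), next='b' -> output (0, 'b'), add 'b' as idx 2
Step 3: w='c' (idx 1), next='b' -> output (1, 'b'), add 'cb' as idx 3
Step 4: w='c' (idx 1), next='c' -> output (1, 'c'), add 'cc' as idx 4
Step 5: w='b' (idx 2), next='b' -> output (2, 'b'), add 'bb' as idx 5
Step 6: w='cb' (idx 3), next='c' -> output (3, 'c'), add 'cbc' as idx 6
Step 7: w='bb' (idx 5), next='c' -> output (5, 'c'), add 'bbc' as idx 7


Encoded: [(0, 'c'), (0, 'b'), (1, 'b'), (1, 'c'), (2, 'b'), (3, 'c'), (5, 'c')]


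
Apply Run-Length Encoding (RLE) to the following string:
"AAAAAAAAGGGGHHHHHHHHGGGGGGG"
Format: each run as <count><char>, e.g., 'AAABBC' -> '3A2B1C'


Scanning runs left to right:
  i=0: run of 'A' x 8 -> '8A'
  i=8: run of 'G' x 4 -> '4G'
  i=12: run of 'H' x 8 -> '8H'
  i=20: run of 'G' x 7 -> '7G'

RLE = 8A4G8H7G


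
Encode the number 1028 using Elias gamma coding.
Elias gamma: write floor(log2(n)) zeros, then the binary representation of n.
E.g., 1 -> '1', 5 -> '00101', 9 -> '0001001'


num_bits = floor(log2(1028)) + 1 = 11
leading_zeros = num_bits - 1 = 10
binary(1028) = 10000000100

Elias gamma(1028) = '0000000000' + '10000000100' = 000000000010000000100 (21 bits)


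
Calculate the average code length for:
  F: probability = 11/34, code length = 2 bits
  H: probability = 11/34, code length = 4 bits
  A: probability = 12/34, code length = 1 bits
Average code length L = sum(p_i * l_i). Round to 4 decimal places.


Weighted contributions p_i * l_i:
  F: (11/34) * 2 = 22/34
  H: (11/34) * 4 = 44/34
  A: (12/34) * 1 = 12/34
Sum = (22 + 44 + 12)/34 = 78/34

L = 78/34 = 2.2941 bits/symbol


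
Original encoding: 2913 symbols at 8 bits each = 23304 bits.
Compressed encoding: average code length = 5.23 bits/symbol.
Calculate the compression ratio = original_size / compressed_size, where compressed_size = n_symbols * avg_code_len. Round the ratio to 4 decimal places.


original_size = n_symbols * orig_bits = 2913 * 8 = 23304 bits
compressed_size = n_symbols * avg_code_len = 2913 * 5.23 = 15234.99 bits
ratio = original_size / compressed_size = 23304 / 15234.99 = 1.5296

Compression ratio = 1.5296


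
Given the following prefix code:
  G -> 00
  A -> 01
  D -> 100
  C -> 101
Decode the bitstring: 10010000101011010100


Decoding step by step:
Bits 100 -> D
Bits 100 -> D
Bits 00 -> G
Bits 101 -> C
Bits 01 -> A
Bits 101 -> C
Bits 01 -> A
Bits 00 -> G


Decoded message: DDGCACAG


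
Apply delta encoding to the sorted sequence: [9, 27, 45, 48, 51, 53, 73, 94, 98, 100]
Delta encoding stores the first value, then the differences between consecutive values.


First value: 9
Deltas:
  27 - 9 = 18
  45 - 27 = 18
  48 - 45 = 3
  51 - 48 = 3
  53 - 51 = 2
  73 - 53 = 20
  94 - 73 = 21
  98 - 94 = 4
  100 - 98 = 2


Delta encoded: [9, 18, 18, 3, 3, 2, 20, 21, 4, 2]


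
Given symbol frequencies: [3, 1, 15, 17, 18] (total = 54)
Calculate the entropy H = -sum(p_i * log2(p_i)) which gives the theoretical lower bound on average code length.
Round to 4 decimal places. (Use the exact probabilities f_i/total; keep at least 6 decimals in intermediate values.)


Per-symbol terms -p_i * log2(p_i) with p_i = f_i/54:
  p = 3/54 = 0.055556: log2(p) = -4.169925, -p*log2(p) = 0.231663
  p = 1/54 = 0.018519: log2(p) = -5.754888, -p*log2(p) = 0.106572
  p = 15/54 = 0.277778: log2(p) = -1.847997, -p*log2(p) = 0.513332
  p = 17/54 = 0.314815: log2(p) = -1.667425, -p*log2(p) = 0.524930
  p = 18/54 = 0.333333: log2(p) = -1.584963, -p*log2(p) = 0.528321
H = 0.231663 + 0.106572 + 0.513332 + 0.524930 + 0.528321 = 1.904818

H = 1.9048 bits/symbol


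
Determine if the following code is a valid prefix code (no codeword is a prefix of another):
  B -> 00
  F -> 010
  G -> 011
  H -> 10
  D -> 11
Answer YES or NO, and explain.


Checking each pair (does one codeword prefix another?):
  B='00' vs F='010': no prefix
  B='00' vs G='011': no prefix
  B='00' vs H='10': no prefix
  B='00' vs D='11': no prefix
  F='010' vs B='00': no prefix
  F='010' vs G='011': no prefix
  F='010' vs H='10': no prefix
  F='010' vs D='11': no prefix
  G='011' vs B='00': no prefix
  G='011' vs F='010': no prefix
  G='011' vs H='10': no prefix
  G='011' vs D='11': no prefix
  H='10' vs B='00': no prefix
  H='10' vs F='010': no prefix
  H='10' vs G='011': no prefix
  H='10' vs D='11': no prefix
  D='11' vs B='00': no prefix
  D='11' vs F='010': no prefix
  D='11' vs G='011': no prefix
  D='11' vs H='10': no prefix
No violation found over all pairs.

YES -- this is a valid prefix code. No codeword is a prefix of any other codeword.


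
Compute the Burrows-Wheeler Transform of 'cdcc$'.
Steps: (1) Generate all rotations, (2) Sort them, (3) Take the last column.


Rotations (sorted):
  0: $cdcc -> last char: c
  1: c$cdc -> last char: c
  2: cc$cd -> last char: d
  3: cdcc$ -> last char: $
  4: dcc$c -> last char: c


BWT = ccd$c


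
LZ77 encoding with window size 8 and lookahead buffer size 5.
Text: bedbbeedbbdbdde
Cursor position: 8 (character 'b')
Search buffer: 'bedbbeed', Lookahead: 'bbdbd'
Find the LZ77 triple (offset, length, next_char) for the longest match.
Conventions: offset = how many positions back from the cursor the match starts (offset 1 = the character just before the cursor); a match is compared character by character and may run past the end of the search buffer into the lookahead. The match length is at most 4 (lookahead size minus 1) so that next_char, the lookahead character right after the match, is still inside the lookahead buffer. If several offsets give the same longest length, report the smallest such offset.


Try each offset into the search buffer:
  offset=1 (pos 7, char 'd'): match length 0
  offset=2 (pos 6, char 'e'): match length 0
  offset=3 (pos 5, char 'e'): match length 0
  offset=4 (pos 4, char 'b'): match length 1
  offset=5 (pos 3, char 'b'): match length 2
  offset=6 (pos 2, char 'd'): match length 0
  offset=7 (pos 1, char 'e'): match length 0
  offset=8 (pos 0, char 'b'): match length 1
Longest match has length 2 at offset 5.
next_char = character at position 8 + 2 = 10 -> 'd'

Best match: offset=5, length=2 (matching 'bb' starting at position 3)
LZ77 triple: (5, 2, 'd')


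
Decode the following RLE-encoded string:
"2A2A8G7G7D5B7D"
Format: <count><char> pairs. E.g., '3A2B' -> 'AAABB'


Expanding each <count><char> pair:
  2A -> 'AA'
  2A -> 'AA'
  8G -> 'GGGGGGGG'
  7G -> 'GGGGGGG'
  7D -> 'DDDDDDD'
  5B -> 'BBBBB'
  7D -> 'DDDDDDD'

Decoded = AAAAGGGGGGGGGGGGGGGDDDDDDDBBBBBDDDDDDD


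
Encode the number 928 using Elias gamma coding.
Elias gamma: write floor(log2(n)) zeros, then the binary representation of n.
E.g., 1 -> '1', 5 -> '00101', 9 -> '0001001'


num_bits = floor(log2(928)) + 1 = 10
leading_zeros = num_bits - 1 = 9
binary(928) = 1110100000

Elias gamma(928) = '000000000' + '1110100000' = 0000000001110100000 (19 bits)


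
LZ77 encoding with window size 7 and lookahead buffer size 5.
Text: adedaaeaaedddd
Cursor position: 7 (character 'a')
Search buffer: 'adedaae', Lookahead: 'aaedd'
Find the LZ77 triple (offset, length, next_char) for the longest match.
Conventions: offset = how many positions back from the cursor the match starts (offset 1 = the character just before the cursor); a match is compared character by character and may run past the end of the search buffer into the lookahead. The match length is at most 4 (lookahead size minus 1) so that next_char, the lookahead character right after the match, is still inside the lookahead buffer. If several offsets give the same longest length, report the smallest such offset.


Try each offset into the search buffer:
  offset=1 (pos 6, char 'e'): match length 0
  offset=2 (pos 5, char 'a'): match length 1
  offset=3 (pos 4, char 'a'): match length 3
  offset=4 (pos 3, char 'd'): match length 0
  offset=5 (pos 2, char 'e'): match length 0
  offset=6 (pos 1, char 'd'): match length 0
  offset=7 (pos 0, char 'a'): match length 1
Longest match has length 3 at offset 3.
next_char = character at position 7 + 3 = 10 -> 'd'

Best match: offset=3, length=3 (matching 'aae' starting at position 4)
LZ77 triple: (3, 3, 'd')


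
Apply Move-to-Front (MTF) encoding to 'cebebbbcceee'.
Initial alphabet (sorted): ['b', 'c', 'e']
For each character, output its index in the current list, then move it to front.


MTF encoding:
'c': index 1 in ['b', 'c', 'e'] -> ['c', 'b', 'e']
'e': index 2 in ['c', 'b', 'e'] -> ['e', 'c', 'b']
'b': index 2 in ['e', 'c', 'b'] -> ['b', 'e', 'c']
'e': index 1 in ['b', 'e', 'c'] -> ['e', 'b', 'c']
'b': index 1 in ['e', 'b', 'c'] -> ['b', 'e', 'c']
'b': index 0 in ['b', 'e', 'c'] -> ['b', 'e', 'c']
'b': index 0 in ['b', 'e', 'c'] -> ['b', 'e', 'c']
'c': index 2 in ['b', 'e', 'c'] -> ['c', 'b', 'e']
'c': index 0 in ['c', 'b', 'e'] -> ['c', 'b', 'e']
'e': index 2 in ['c', 'b', 'e'] -> ['e', 'c', 'b']
'e': index 0 in ['e', 'c', 'b'] -> ['e', 'c', 'b']
'e': index 0 in ['e', 'c', 'b'] -> ['e', 'c', 'b']


Output: [1, 2, 2, 1, 1, 0, 0, 2, 0, 2, 0, 0]


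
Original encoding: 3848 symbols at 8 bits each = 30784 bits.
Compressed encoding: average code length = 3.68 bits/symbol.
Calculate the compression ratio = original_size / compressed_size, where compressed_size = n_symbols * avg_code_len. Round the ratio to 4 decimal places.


original_size = n_symbols * orig_bits = 3848 * 8 = 30784 bits
compressed_size = n_symbols * avg_code_len = 3848 * 3.68 = 14160.64 bits
ratio = original_size / compressed_size = 30784 / 14160.64 = 2.1739

Compression ratio = 2.1739


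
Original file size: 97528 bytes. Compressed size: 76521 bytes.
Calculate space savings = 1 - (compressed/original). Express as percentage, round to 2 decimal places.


ratio = compressed/original = 76521/97528 = 0.784605
savings = 1 - ratio = 1 - 0.784605 = 0.215395
as a percentage: 0.215395 * 100 = 21.54%

Space savings = 1 - 76521/97528 = 21.54%


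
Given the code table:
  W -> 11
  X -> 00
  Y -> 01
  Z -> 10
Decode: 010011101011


Decoding:
01 -> Y
00 -> X
11 -> W
10 -> Z
10 -> Z
11 -> W


Result: YXWZZW


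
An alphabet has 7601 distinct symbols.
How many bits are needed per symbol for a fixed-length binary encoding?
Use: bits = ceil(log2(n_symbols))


log2(7601) = 12.892
Bracket: 2^12 = 4096 < 7601 <= 2^13 = 8192
So ceil(log2(7601)) = 13

bits = ceil(log2(7601)) = ceil(12.892) = 13 bits


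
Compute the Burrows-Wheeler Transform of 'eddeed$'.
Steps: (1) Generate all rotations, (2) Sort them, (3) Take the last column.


Rotations (sorted):
  0: $eddeed -> last char: d
  1: d$eddee -> last char: e
  2: ddeed$e -> last char: e
  3: deed$ed -> last char: d
  4: ed$edde -> last char: e
  5: eddeed$ -> last char: $
  6: eed$edd -> last char: d


BWT = deede$d


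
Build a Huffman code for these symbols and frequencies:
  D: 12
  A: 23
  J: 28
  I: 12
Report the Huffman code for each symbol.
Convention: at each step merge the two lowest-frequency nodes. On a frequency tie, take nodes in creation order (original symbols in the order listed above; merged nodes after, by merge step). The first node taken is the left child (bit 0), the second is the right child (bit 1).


Huffman tree construction:
Step 1: Merge D(12) + I(12) = 24
Step 2: Merge A(23) + (D+I)(24) = 47
Step 3: Merge J(28) + (A+(D+I))(47) = 75
Read each symbol's code off the tree from the root (left child = 0, right child = 1).

Codes:
  D: 110 (length 3)
  A: 10 (length 2)
  J: 0 (length 1)
  I: 111 (length 3)
Average code length: 146/75 = 1.9467 bits/symbol


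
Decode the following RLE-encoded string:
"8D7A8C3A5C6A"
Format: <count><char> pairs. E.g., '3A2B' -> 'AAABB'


Expanding each <count><char> pair:
  8D -> 'DDDDDDDD'
  7A -> 'AAAAAAA'
  8C -> 'CCCCCCCC'
  3A -> 'AAA'
  5C -> 'CCCCC'
  6A -> 'AAAAAA'

Decoded = DDDDDDDDAAAAAAACCCCCCCCAAACCCCCAAAAAA


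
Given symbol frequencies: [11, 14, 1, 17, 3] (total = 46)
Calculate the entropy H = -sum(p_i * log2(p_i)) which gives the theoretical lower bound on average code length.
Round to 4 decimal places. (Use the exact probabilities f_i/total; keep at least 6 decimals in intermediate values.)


Per-symbol terms -p_i * log2(p_i) with p_i = f_i/46:
  p = 11/46 = 0.239130: log2(p) = -2.064130, -p*log2(p) = 0.493596
  p = 14/46 = 0.304348: log2(p) = -1.716207, -p*log2(p) = 0.522324
  p = 1/46 = 0.021739: log2(p) = -5.523562, -p*log2(p) = 0.120077
  p = 17/46 = 0.369565: log2(p) = -1.436099, -p*log2(p) = 0.530732
  p = 3/46 = 0.065217: log2(p) = -3.938599, -p*log2(p) = 0.256865
H = 0.493596 + 0.522324 + 0.120077 + 0.530732 + 0.256865 = 1.923594

H = 1.9236 bits/symbol


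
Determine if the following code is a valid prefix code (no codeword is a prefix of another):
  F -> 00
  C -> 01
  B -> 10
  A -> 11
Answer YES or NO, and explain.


Checking each pair (does one codeword prefix another?):
  F='00' vs C='01': no prefix
  F='00' vs B='10': no prefix
  F='00' vs A='11': no prefix
  C='01' vs F='00': no prefix
  C='01' vs B='10': no prefix
  C='01' vs A='11': no prefix
  B='10' vs F='00': no prefix
  B='10' vs C='01': no prefix
  B='10' vs A='11': no prefix
  A='11' vs F='00': no prefix
  A='11' vs C='01': no prefix
  A='11' vs B='10': no prefix
No violation found over all pairs.

YES -- this is a valid prefix code. No codeword is a prefix of any other codeword.


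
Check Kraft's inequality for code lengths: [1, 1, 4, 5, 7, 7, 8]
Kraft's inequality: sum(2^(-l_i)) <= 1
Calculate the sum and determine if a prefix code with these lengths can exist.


Sum = 2^(-1) + 2^(-1) + 2^(-4) + 2^(-5) + 2^(-7) + 2^(-7) + 2^(-8)
    = 0.5 + 0.5 + 0.0625 + 0.03125 + 0.0078125 + 0.0078125 + 0.00390625
    = 285/256 = 1.11328125
Since 1.11328125 > 1, Kraft's inequality is NOT satisfied.
A prefix code with these lengths CANNOT exist.

Kraft sum = 1.11328125. Not satisfied.


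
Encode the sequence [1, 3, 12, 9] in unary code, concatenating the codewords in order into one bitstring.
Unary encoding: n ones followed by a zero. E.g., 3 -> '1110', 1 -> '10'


Encode each number as n ones followed by a terminating 0:
  1 -> 10 (2 bits)
  3 -> 1110 (4 bits)
  12 -> 1111111111110 (13 bits)
  9 -> 1111111110 (10 bits)
Total length = 2 + 4 + 13 + 10 = 29 bits.

Unary([1, 3, 12, 9]) = 10111011111111111101111111110 (29 bits)


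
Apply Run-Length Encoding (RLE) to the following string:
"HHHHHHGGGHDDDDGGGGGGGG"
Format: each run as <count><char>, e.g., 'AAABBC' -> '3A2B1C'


Scanning runs left to right:
  i=0: run of 'H' x 6 -> '6H'
  i=6: run of 'G' x 3 -> '3G'
  i=9: run of 'H' x 1 -> '1H'
  i=10: run of 'D' x 4 -> '4D'
  i=14: run of 'G' x 8 -> '8G'

RLE = 6H3G1H4D8G


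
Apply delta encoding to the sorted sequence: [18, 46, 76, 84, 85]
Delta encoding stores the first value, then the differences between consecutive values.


First value: 18
Deltas:
  46 - 18 = 28
  76 - 46 = 30
  84 - 76 = 8
  85 - 84 = 1


Delta encoded: [18, 28, 30, 8, 1]


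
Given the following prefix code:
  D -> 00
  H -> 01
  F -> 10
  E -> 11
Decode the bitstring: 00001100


Decoding step by step:
Bits 00 -> D
Bits 00 -> D
Bits 11 -> E
Bits 00 -> D


Decoded message: DDED


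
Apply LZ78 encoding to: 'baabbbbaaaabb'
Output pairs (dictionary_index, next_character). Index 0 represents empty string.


LZ78 encoding steps:
Dictionary: {0: ''}
Step 1: w='' (idx 0), next='b' -> output (0, 'b'), add 'b' as idx 1
Step 2: w='' (idx 0), next='a' -> output (0, 'a'), add 'a' as idx 2
Step 3: w='a' (idx 2), next='b' -> output (2, 'b'), add 'ab' as idx 3
Step 4: w='b' (idx 1), next='b' -> output (1, 'b'), add 'bb' as idx 4
Step 5: w='b' (idx 1), next='a' -> output (1, 'a'), add 'ba' as idx 5
Step 6: w='a' (idx 2), next='a' -> output (2, 'a'), add 'aa' as idx 6
Step 7: w='ab' (idx 3), next='b' -> output (3, 'b'), add 'abb' as idx 7


Encoded: [(0, 'b'), (0, 'a'), (2, 'b'), (1, 'b'), (1, 'a'), (2, 'a'), (3, 'b')]
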